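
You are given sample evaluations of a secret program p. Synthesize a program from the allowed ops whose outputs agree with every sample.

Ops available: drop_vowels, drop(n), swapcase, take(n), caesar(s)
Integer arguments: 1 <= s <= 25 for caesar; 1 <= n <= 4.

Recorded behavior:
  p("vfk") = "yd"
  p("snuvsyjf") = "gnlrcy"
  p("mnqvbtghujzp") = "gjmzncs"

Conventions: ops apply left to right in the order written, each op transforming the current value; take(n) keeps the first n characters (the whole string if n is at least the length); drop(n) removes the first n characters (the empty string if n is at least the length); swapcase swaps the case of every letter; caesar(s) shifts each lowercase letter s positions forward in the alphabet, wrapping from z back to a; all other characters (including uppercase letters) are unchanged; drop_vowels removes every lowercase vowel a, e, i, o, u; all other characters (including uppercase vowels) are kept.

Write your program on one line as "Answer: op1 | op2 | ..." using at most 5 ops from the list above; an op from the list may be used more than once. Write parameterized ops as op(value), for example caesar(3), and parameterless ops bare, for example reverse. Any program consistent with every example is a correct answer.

drop(1) | caesar(11) | caesar(8) | drop_vowels

Check, running the answer program on each example:
  "vfk" -> "fk" -> "qv" -> "yd" -> "yd"
  "snuvsyjf" -> "nuvsyjf" -> "yfgdjuq" -> "gnolrcy" -> "gnlrcy"
  "mnqvbtghujzp" -> "nqvbtghujzp" -> "ybgmersfuka" -> "gjoumzancsi" -> "gjmzncs"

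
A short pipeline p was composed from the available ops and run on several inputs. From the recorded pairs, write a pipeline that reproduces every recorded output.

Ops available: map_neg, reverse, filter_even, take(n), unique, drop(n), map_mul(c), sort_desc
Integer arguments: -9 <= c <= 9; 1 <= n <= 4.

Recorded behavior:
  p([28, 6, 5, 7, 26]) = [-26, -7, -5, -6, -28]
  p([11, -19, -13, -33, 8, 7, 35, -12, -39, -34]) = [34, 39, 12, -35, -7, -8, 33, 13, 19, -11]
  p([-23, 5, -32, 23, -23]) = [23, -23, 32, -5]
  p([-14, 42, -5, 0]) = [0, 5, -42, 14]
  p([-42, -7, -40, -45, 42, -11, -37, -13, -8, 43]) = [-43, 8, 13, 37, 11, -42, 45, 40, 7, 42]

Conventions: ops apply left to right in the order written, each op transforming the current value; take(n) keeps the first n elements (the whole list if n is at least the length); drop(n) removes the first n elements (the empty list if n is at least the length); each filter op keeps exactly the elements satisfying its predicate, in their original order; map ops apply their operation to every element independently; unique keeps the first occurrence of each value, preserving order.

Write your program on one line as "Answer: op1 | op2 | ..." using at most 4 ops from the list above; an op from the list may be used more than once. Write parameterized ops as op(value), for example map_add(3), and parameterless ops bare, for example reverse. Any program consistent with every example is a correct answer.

reverse | unique | map_neg

Check, running the answer program on each example:
  [28, 6, 5, 7, 26] -> [26, 7, 5, 6, 28] -> [26, 7, 5, 6, 28] -> [-26, -7, -5, -6, -28]
  [11, -19, -13, -33, 8, 7, 35, -12, -39, -34] -> [-34, -39, -12, 35, 7, 8, -33, -13, -19, 11] -> [-34, -39, -12, 35, 7, 8, -33, -13, -19, 11] -> [34, 39, 12, -35, -7, -8, 33, 13, 19, -11]
  [-23, 5, -32, 23, -23] -> [-23, 23, -32, 5, -23] -> [-23, 23, -32, 5] -> [23, -23, 32, -5]
  [-14, 42, -5, 0] -> [0, -5, 42, -14] -> [0, -5, 42, -14] -> [0, 5, -42, 14]
  [-42, -7, -40, -45, 42, -11, -37, -13, -8, 43] -> [43, -8, -13, -37, -11, 42, -45, -40, -7, -42] -> [43, -8, -13, -37, -11, 42, -45, -40, -7, -42] -> [-43, 8, 13, 37, 11, -42, 45, 40, 7, 42]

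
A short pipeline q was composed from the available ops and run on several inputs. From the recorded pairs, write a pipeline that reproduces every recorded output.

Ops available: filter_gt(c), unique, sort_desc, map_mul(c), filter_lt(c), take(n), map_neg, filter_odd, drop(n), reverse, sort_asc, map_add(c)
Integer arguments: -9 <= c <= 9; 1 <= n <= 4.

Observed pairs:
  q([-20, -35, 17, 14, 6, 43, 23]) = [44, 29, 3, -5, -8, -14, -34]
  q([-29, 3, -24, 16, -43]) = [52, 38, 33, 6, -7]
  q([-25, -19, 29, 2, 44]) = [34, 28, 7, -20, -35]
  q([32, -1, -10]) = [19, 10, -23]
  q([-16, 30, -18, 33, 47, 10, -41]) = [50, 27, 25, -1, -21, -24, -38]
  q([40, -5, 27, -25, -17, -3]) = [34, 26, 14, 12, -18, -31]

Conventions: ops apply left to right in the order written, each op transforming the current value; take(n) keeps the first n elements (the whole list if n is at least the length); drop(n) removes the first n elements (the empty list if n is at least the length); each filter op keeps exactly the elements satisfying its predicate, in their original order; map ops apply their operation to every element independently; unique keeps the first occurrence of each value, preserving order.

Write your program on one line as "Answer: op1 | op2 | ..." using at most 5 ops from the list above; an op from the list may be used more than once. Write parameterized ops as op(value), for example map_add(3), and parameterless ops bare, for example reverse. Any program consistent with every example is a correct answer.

sort_asc | sort_desc | map_add(-9) | reverse | map_neg

Check, running the answer program on each example:
  [-20, -35, 17, 14, 6, 43, 23] -> [-35, -20, 6, 14, 17, 23, 43] -> [43, 23, 17, 14, 6, -20, -35] -> [34, 14, 8, 5, -3, -29, -44] -> [-44, -29, -3, 5, 8, 14, 34] -> [44, 29, 3, -5, -8, -14, -34]
  [-29, 3, -24, 16, -43] -> [-43, -29, -24, 3, 16] -> [16, 3, -24, -29, -43] -> [7, -6, -33, -38, -52] -> [-52, -38, -33, -6, 7] -> [52, 38, 33, 6, -7]
  [-25, -19, 29, 2, 44] -> [-25, -19, 2, 29, 44] -> [44, 29, 2, -19, -25] -> [35, 20, -7, -28, -34] -> [-34, -28, -7, 20, 35] -> [34, 28, 7, -20, -35]
  [32, -1, -10] -> [-10, -1, 32] -> [32, -1, -10] -> [23, -10, -19] -> [-19, -10, 23] -> [19, 10, -23]
  [-16, 30, -18, 33, 47, 10, -41] -> [-41, -18, -16, 10, 30, 33, 47] -> [47, 33, 30, 10, -16, -18, -41] -> [38, 24, 21, 1, -25, -27, -50] -> [-50, -27, -25, 1, 21, 24, 38] -> [50, 27, 25, -1, -21, -24, -38]
  [40, -5, 27, -25, -17, -3] -> [-25, -17, -5, -3, 27, 40] -> [40, 27, -3, -5, -17, -25] -> [31, 18, -12, -14, -26, -34] -> [-34, -26, -14, -12, 18, 31] -> [34, 26, 14, 12, -18, -31]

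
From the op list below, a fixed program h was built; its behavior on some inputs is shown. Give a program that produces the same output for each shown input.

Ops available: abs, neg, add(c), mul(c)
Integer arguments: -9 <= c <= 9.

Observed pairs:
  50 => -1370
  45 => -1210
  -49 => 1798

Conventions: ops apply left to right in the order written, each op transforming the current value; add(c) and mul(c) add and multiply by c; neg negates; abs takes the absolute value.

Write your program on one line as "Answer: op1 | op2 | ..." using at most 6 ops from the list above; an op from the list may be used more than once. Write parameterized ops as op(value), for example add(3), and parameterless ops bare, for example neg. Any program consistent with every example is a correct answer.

neg | add(7) | neg | mul(-4) | mul(8) | add(6)

Check, running the answer program on each example:
  50 -> -50 -> -43 -> 43 -> -172 -> -1376 -> -1370
  45 -> -45 -> -38 -> 38 -> -152 -> -1216 -> -1210
  -49 -> 49 -> 56 -> -56 -> 224 -> 1792 -> 1798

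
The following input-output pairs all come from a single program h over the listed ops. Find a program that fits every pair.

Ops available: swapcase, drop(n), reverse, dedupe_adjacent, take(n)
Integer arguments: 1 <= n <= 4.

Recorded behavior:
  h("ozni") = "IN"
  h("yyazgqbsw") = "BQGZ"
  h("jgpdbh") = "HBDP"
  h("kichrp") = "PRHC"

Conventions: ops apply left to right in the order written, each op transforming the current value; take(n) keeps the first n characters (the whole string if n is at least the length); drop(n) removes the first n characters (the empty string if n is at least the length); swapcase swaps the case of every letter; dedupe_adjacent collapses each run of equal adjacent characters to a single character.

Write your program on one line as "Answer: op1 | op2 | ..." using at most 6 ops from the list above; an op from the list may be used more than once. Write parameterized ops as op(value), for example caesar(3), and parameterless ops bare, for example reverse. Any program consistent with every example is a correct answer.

swapcase | dedupe_adjacent | drop(2) | take(4) | reverse

Check, running the answer program on each example:
  "ozni" -> "OZNI" -> "OZNI" -> "NI" -> "NI" -> "IN"
  "yyazgqbsw" -> "YYAZGQBSW" -> "YAZGQBSW" -> "ZGQBSW" -> "ZGQB" -> "BQGZ"
  "jgpdbh" -> "JGPDBH" -> "JGPDBH" -> "PDBH" -> "PDBH" -> "HBDP"
  "kichrp" -> "KICHRP" -> "KICHRP" -> "CHRP" -> "CHRP" -> "PRHC"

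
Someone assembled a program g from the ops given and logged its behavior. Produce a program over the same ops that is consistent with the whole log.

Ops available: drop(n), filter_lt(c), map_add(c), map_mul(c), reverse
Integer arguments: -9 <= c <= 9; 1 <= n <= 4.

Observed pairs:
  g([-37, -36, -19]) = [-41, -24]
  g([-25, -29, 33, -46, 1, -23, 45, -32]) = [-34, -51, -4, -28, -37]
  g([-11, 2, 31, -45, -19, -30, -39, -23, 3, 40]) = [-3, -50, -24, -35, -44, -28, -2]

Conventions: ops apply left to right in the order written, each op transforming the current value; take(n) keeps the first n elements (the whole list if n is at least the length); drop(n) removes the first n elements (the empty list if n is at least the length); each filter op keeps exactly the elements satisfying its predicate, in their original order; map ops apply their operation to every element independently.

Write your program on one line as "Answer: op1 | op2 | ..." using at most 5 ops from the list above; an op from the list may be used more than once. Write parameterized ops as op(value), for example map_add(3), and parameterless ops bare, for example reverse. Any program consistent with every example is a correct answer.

map_add(-5) | reverse | filter_lt(6) | reverse | drop(1)

Check, running the answer program on each example:
  [-37, -36, -19] -> [-42, -41, -24] -> [-24, -41, -42] -> [-24, -41, -42] -> [-42, -41, -24] -> [-41, -24]
  [-25, -29, 33, -46, 1, -23, 45, -32] -> [-30, -34, 28, -51, -4, -28, 40, -37] -> [-37, 40, -28, -4, -51, 28, -34, -30] -> [-37, -28, -4, -51, -34, -30] -> [-30, -34, -51, -4, -28, -37] -> [-34, -51, -4, -28, -37]
  [-11, 2, 31, -45, -19, -30, -39, -23, 3, 40] -> [-16, -3, 26, -50, -24, -35, -44, -28, -2, 35] -> [35, -2, -28, -44, -35, -24, -50, 26, -3, -16] -> [-2, -28, -44, -35, -24, -50, -3, -16] -> [-16, -3, -50, -24, -35, -44, -28, -2] -> [-3, -50, -24, -35, -44, -28, -2]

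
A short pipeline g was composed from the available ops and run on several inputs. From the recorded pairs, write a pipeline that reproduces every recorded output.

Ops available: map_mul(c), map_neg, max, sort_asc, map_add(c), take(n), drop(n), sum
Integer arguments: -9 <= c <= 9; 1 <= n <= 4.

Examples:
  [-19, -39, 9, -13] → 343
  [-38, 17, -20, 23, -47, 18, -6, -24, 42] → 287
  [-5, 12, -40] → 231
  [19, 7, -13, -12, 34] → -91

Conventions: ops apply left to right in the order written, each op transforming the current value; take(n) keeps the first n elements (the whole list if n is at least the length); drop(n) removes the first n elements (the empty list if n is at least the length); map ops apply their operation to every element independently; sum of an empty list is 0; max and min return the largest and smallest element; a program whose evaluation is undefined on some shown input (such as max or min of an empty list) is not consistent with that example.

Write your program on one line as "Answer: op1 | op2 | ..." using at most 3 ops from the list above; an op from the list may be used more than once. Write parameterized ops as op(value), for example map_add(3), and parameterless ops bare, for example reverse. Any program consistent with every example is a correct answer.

map_mul(-7) | take(3) | sum

Check, running the answer program on each example:
  [-19, -39, 9, -13] -> [133, 273, -63, 91] -> [133, 273, -63] -> 343
  [-38, 17, -20, 23, -47, 18, -6, -24, 42] -> [266, -119, 140, -161, 329, -126, 42, 168, -294] -> [266, -119, 140] -> 287
  [-5, 12, -40] -> [35, -84, 280] -> [35, -84, 280] -> 231
  [19, 7, -13, -12, 34] -> [-133, -49, 91, 84, -238] -> [-133, -49, 91] -> -91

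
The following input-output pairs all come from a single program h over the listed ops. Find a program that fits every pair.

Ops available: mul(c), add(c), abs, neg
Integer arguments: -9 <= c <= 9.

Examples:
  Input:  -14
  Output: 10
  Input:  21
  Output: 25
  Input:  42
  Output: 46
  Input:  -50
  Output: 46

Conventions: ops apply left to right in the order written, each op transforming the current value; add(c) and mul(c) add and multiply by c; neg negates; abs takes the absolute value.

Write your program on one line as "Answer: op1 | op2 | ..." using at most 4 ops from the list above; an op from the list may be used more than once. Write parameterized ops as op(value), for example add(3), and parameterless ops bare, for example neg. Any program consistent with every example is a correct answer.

add(4) | neg | abs

Check, running the answer program on each example:
  -14 -> -10 -> 10 -> 10
  21 -> 25 -> -25 -> 25
  42 -> 46 -> -46 -> 46
  -50 -> -46 -> 46 -> 46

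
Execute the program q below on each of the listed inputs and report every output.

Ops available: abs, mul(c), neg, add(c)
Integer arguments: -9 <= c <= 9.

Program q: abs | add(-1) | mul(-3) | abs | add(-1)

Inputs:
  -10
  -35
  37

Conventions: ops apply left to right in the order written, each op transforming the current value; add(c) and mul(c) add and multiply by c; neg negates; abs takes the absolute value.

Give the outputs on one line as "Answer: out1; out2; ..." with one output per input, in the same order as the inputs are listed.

26; 101; 107

Execution, op by op:
  -10 -> 10 -> 9 -> -27 -> 27 -> 26
  -35 -> 35 -> 34 -> -102 -> 102 -> 101
  37 -> 37 -> 36 -> -108 -> 108 -> 107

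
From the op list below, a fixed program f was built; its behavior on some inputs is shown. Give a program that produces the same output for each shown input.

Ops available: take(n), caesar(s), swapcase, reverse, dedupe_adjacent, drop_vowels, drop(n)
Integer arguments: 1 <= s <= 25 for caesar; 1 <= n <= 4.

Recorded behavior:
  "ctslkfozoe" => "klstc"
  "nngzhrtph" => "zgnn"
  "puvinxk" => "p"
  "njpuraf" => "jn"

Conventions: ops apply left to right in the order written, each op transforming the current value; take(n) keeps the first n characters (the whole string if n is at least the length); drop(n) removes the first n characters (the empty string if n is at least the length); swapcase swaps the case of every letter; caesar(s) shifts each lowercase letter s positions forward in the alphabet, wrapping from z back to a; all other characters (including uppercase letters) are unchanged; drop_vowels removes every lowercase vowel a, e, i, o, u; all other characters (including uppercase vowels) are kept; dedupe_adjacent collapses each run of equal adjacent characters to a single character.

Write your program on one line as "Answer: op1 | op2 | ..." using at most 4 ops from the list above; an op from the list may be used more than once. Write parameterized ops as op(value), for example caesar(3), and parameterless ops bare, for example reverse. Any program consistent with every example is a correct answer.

reverse | drop(3) | drop(2) | drop_vowels

Check, running the answer program on each example:
  "ctslkfozoe" -> "eozofklstc" -> "ofklstc" -> "klstc" -> "klstc"
  "nngzhrtph" -> "hptrhzgnn" -> "rhzgnn" -> "zgnn" -> "zgnn"
  "puvinxk" -> "kxnivup" -> "ivup" -> "up" -> "p"
  "njpuraf" -> "farupjn" -> "upjn" -> "jn" -> "jn"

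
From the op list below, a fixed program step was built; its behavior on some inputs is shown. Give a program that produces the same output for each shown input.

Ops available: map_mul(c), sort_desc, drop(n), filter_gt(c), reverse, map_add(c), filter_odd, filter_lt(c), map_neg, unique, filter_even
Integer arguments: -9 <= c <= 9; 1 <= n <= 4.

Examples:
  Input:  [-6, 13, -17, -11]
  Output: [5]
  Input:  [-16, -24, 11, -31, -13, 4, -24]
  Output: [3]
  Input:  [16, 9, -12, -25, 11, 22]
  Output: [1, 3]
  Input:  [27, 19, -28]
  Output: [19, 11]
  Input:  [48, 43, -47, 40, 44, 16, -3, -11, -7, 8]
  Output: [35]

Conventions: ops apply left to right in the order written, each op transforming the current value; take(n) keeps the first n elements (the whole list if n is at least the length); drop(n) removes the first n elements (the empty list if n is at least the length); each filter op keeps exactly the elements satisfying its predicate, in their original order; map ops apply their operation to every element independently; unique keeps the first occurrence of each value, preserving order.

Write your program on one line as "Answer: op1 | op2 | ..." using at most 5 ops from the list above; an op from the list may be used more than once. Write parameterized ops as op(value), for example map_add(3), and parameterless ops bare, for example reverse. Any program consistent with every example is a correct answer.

reverse | filter_gt(4) | reverse | filter_odd | map_add(-8)

Check, running the answer program on each example:
  [-6, 13, -17, -11] -> [-11, -17, 13, -6] -> [13] -> [13] -> [13] -> [5]
  [-16, -24, 11, -31, -13, 4, -24] -> [-24, 4, -13, -31, 11, -24, -16] -> [11] -> [11] -> [11] -> [3]
  [16, 9, -12, -25, 11, 22] -> [22, 11, -25, -12, 9, 16] -> [22, 11, 9, 16] -> [16, 9, 11, 22] -> [9, 11] -> [1, 3]
  [27, 19, -28] -> [-28, 19, 27] -> [19, 27] -> [27, 19] -> [27, 19] -> [19, 11]
  [48, 43, -47, 40, 44, 16, -3, -11, -7, 8] -> [8, -7, -11, -3, 16, 44, 40, -47, 43, 48] -> [8, 16, 44, 40, 43, 48] -> [48, 43, 40, 44, 16, 8] -> [43] -> [35]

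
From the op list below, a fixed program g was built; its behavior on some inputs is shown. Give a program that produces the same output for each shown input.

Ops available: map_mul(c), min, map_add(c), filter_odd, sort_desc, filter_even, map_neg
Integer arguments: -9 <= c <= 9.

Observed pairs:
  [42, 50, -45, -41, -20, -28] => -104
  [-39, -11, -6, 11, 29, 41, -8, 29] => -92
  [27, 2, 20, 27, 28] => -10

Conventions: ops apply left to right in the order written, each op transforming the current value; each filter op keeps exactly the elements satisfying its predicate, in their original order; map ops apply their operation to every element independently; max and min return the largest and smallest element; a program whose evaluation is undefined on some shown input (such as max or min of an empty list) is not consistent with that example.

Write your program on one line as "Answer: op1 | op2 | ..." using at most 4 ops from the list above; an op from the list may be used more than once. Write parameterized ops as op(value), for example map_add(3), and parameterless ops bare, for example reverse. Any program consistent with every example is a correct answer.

map_add(-3) | map_add(-4) | map_mul(2) | min

Check, running the answer program on each example:
  [42, 50, -45, -41, -20, -28] -> [39, 47, -48, -44, -23, -31] -> [35, 43, -52, -48, -27, -35] -> [70, 86, -104, -96, -54, -70] -> -104
  [-39, -11, -6, 11, 29, 41, -8, 29] -> [-42, -14, -9, 8, 26, 38, -11, 26] -> [-46, -18, -13, 4, 22, 34, -15, 22] -> [-92, -36, -26, 8, 44, 68, -30, 44] -> -92
  [27, 2, 20, 27, 28] -> [24, -1, 17, 24, 25] -> [20, -5, 13, 20, 21] -> [40, -10, 26, 40, 42] -> -10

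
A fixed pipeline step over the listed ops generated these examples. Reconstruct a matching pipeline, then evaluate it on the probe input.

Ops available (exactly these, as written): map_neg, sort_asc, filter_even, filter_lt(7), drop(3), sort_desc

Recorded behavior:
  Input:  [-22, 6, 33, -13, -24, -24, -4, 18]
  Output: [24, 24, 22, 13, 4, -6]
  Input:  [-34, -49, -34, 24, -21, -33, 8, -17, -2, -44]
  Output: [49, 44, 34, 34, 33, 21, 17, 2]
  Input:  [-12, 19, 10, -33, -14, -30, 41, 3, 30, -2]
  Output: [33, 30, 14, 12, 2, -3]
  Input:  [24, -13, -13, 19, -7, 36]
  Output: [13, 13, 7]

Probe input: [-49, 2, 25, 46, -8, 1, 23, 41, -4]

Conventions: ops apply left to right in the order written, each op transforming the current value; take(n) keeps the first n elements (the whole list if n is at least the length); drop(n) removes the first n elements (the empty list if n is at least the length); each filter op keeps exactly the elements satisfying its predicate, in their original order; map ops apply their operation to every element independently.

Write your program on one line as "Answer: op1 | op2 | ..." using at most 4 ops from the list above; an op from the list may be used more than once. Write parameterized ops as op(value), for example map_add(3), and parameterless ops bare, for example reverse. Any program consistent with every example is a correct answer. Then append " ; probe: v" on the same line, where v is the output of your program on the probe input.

sort_asc | filter_lt(7) | map_neg ; probe: [49, 8, 4, -1, -2]

Check, running the answer program on each example:
  [-22, 6, 33, -13, -24, -24, -4, 18] -> [-24, -24, -22, -13, -4, 6, 18, 33] -> [-24, -24, -22, -13, -4, 6] -> [24, 24, 22, 13, 4, -6]
  [-34, -49, -34, 24, -21, -33, 8, -17, -2, -44] -> [-49, -44, -34, -34, -33, -21, -17, -2, 8, 24] -> [-49, -44, -34, -34, -33, -21, -17, -2] -> [49, 44, 34, 34, 33, 21, 17, 2]
  [-12, 19, 10, -33, -14, -30, 41, 3, 30, -2] -> [-33, -30, -14, -12, -2, 3, 10, 19, 30, 41] -> [-33, -30, -14, -12, -2, 3] -> [33, 30, 14, 12, 2, -3]
  [24, -13, -13, 19, -7, 36] -> [-13, -13, -7, 19, 24, 36] -> [-13, -13, -7] -> [13, 13, 7]
  probe: [-49, 2, 25, 46, -8, 1, 23, 41, -4] -> [-49, -8, -4, 1, 2, 23, 25, 41, 46] -> [-49, -8, -4, 1, 2] -> [49, 8, 4, -1, -2]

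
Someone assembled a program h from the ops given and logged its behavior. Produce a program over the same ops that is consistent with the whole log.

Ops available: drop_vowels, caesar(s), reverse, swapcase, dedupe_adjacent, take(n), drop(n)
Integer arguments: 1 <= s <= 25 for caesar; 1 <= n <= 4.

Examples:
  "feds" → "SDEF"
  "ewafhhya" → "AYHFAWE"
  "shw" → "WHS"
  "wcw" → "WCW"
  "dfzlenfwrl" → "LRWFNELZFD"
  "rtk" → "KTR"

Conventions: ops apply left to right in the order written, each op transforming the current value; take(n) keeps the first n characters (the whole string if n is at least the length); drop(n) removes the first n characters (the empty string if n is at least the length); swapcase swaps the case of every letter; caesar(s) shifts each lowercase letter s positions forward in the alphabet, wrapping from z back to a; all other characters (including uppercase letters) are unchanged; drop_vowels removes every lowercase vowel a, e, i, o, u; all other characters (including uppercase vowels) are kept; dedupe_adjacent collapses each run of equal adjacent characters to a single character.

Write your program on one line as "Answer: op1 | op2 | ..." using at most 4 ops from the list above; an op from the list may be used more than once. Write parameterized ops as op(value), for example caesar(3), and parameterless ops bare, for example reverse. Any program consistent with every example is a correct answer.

dedupe_adjacent | reverse | swapcase

Check, running the answer program on each example:
  "feds" -> "feds" -> "sdef" -> "SDEF"
  "ewafhhya" -> "ewafhya" -> "ayhfawe" -> "AYHFAWE"
  "shw" -> "shw" -> "whs" -> "WHS"
  "wcw" -> "wcw" -> "wcw" -> "WCW"
  "dfzlenfwrl" -> "dfzlenfwrl" -> "lrwfnelzfd" -> "LRWFNELZFD"
  "rtk" -> "rtk" -> "ktr" -> "KTR"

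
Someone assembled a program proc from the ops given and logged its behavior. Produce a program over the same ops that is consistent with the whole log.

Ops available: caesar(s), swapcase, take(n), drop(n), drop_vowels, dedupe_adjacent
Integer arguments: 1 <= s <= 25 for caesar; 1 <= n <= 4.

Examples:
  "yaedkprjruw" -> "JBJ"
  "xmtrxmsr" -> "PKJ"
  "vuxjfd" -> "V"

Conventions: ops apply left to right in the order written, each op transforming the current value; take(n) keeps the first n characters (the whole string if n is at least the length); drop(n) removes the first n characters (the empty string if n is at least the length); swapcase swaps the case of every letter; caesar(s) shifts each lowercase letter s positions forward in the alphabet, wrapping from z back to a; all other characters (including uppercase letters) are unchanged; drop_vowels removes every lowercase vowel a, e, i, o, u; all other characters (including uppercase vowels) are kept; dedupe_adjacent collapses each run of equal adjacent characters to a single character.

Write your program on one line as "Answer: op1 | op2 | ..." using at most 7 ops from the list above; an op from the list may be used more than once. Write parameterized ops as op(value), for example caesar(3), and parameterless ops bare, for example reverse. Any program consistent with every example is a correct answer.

drop_vowels | caesar(18) | drop(3) | drop(1) | drop_vowels | swapcase

Check, running the answer program on each example:
  "yaedkprjruw" -> "ydkprjrw" -> "qvchjbjo" -> "hjbjo" -> "jbjo" -> "jbj" -> "JBJ"
  "xmtrxmsr" -> "xmtrxmsr" -> "peljpekj" -> "jpekj" -> "pekj" -> "pkj" -> "PKJ"
  "vuxjfd" -> "vxjfd" -> "npbxv" -> "xv" -> "v" -> "v" -> "V"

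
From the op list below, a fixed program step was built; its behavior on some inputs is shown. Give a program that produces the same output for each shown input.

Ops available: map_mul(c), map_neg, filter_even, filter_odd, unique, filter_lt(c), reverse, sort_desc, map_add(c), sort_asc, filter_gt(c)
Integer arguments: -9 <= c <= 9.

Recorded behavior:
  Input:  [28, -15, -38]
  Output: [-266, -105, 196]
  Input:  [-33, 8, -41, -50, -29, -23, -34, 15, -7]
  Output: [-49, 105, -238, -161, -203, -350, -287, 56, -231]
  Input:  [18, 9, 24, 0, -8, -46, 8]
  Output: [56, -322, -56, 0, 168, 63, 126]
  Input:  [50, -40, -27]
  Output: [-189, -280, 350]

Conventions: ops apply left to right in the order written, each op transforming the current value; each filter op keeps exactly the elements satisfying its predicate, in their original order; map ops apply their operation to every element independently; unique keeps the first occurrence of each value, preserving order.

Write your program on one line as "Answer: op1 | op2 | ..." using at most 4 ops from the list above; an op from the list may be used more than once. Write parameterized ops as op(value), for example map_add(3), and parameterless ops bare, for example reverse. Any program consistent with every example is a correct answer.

map_neg | map_mul(7) | map_neg | reverse

Check, running the answer program on each example:
  [28, -15, -38] -> [-28, 15, 38] -> [-196, 105, 266] -> [196, -105, -266] -> [-266, -105, 196]
  [-33, 8, -41, -50, -29, -23, -34, 15, -7] -> [33, -8, 41, 50, 29, 23, 34, -15, 7] -> [231, -56, 287, 350, 203, 161, 238, -105, 49] -> [-231, 56, -287, -350, -203, -161, -238, 105, -49] -> [-49, 105, -238, -161, -203, -350, -287, 56, -231]
  [18, 9, 24, 0, -8, -46, 8] -> [-18, -9, -24, 0, 8, 46, -8] -> [-126, -63, -168, 0, 56, 322, -56] -> [126, 63, 168, 0, -56, -322, 56] -> [56, -322, -56, 0, 168, 63, 126]
  [50, -40, -27] -> [-50, 40, 27] -> [-350, 280, 189] -> [350, -280, -189] -> [-189, -280, 350]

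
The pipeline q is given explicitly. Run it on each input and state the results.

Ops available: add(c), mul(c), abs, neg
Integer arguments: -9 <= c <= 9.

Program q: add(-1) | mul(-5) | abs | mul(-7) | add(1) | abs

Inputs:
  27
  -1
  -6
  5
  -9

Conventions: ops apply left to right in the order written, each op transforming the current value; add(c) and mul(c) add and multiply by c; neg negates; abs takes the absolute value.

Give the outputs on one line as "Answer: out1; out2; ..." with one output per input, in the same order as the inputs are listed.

909; 69; 244; 139; 349

Execution, op by op:
  27 -> 26 -> -130 -> 130 -> -910 -> -909 -> 909
  -1 -> -2 -> 10 -> 10 -> -70 -> -69 -> 69
  -6 -> -7 -> 35 -> 35 -> -245 -> -244 -> 244
  5 -> 4 -> -20 -> 20 -> -140 -> -139 -> 139
  -9 -> -10 -> 50 -> 50 -> -350 -> -349 -> 349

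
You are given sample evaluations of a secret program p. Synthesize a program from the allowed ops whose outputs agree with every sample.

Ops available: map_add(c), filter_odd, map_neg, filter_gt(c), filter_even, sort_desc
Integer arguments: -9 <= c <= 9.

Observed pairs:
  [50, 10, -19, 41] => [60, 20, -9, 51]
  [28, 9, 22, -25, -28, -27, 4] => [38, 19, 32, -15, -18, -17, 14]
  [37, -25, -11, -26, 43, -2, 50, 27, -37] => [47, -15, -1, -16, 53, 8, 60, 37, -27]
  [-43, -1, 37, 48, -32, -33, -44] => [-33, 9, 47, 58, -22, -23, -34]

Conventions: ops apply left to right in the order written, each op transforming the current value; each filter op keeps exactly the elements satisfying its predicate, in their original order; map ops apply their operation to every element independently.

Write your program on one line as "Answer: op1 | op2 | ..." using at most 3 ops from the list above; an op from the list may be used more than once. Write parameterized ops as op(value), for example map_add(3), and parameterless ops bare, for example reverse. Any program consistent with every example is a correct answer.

map_add(8) | map_add(2)

Check, running the answer program on each example:
  [50, 10, -19, 41] -> [58, 18, -11, 49] -> [60, 20, -9, 51]
  [28, 9, 22, -25, -28, -27, 4] -> [36, 17, 30, -17, -20, -19, 12] -> [38, 19, 32, -15, -18, -17, 14]
  [37, -25, -11, -26, 43, -2, 50, 27, -37] -> [45, -17, -3, -18, 51, 6, 58, 35, -29] -> [47, -15, -1, -16, 53, 8, 60, 37, -27]
  [-43, -1, 37, 48, -32, -33, -44] -> [-35, 7, 45, 56, -24, -25, -36] -> [-33, 9, 47, 58, -22, -23, -34]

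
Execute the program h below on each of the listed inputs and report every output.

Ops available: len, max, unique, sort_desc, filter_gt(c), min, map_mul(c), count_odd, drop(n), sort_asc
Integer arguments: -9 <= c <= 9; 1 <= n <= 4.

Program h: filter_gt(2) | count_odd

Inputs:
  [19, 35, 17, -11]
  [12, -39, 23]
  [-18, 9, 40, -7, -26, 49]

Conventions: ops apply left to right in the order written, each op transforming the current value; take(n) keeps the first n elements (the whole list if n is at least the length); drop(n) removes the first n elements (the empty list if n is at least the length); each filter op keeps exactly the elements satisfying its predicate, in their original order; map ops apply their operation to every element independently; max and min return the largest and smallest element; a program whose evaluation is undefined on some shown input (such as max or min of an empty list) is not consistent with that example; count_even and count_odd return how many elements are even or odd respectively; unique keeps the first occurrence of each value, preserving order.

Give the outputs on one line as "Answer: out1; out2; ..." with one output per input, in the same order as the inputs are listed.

3; 1; 2

Execution, op by op:
  [19, 35, 17, -11] -> [19, 35, 17] -> 3
  [12, -39, 23] -> [12, 23] -> 1
  [-18, 9, 40, -7, -26, 49] -> [9, 40, 49] -> 2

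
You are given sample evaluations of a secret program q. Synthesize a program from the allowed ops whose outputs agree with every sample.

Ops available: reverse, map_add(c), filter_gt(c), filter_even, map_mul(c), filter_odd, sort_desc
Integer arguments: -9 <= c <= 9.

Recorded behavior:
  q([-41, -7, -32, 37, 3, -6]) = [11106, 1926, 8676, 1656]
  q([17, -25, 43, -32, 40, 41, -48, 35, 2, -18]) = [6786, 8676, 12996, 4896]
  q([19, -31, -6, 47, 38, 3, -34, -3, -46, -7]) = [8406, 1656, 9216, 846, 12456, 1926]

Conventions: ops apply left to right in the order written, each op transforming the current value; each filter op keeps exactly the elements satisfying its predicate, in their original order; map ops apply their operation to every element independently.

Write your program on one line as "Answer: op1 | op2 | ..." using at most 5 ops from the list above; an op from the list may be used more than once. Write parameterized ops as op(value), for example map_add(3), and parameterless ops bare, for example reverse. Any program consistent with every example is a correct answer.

map_mul(-9) | map_mul(-5) | map_add(-6) | map_mul(-6) | filter_gt(4)

Check, running the answer program on each example:
  [-41, -7, -32, 37, 3, -6] -> [369, 63, 288, -333, -27, 54] -> [-1845, -315, -1440, 1665, 135, -270] -> [-1851, -321, -1446, 1659, 129, -276] -> [11106, 1926, 8676, -9954, -774, 1656] -> [11106, 1926, 8676, 1656]
  [17, -25, 43, -32, 40, 41, -48, 35, 2, -18] -> [-153, 225, -387, 288, -360, -369, 432, -315, -18, 162] -> [765, -1125, 1935, -1440, 1800, 1845, -2160, 1575, 90, -810] -> [759, -1131, 1929, -1446, 1794, 1839, -2166, 1569, 84, -816] -> [-4554, 6786, -11574, 8676, -10764, -11034, 12996, -9414, -504, 4896] -> [6786, 8676, 12996, 4896]
  [19, -31, -6, 47, 38, 3, -34, -3, -46, -7] -> [-171, 279, 54, -423, -342, -27, 306, 27, 414, 63] -> [855, -1395, -270, 2115, 1710, 135, -1530, -135, -2070, -315] -> [849, -1401, -276, 2109, 1704, 129, -1536, -141, -2076, -321] -> [-5094, 8406, 1656, -12654, -10224, -774, 9216, 846, 12456, 1926] -> [8406, 1656, 9216, 846, 12456, 1926]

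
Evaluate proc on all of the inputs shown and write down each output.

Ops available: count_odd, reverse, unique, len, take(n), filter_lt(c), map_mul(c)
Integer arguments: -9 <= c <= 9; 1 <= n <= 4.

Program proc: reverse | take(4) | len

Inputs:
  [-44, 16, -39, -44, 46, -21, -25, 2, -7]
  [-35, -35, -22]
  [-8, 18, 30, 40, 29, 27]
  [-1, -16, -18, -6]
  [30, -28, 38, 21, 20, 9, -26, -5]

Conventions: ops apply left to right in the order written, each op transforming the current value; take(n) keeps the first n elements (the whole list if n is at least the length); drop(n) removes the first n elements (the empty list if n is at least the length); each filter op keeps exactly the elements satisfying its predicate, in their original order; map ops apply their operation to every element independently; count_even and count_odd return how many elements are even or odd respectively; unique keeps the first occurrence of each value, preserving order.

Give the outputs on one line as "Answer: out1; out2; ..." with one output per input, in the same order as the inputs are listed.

4; 3; 4; 4; 4

Execution, op by op:
  [-44, 16, -39, -44, 46, -21, -25, 2, -7] -> [-7, 2, -25, -21, 46, -44, -39, 16, -44] -> [-7, 2, -25, -21] -> 4
  [-35, -35, -22] -> [-22, -35, -35] -> [-22, -35, -35] -> 3
  [-8, 18, 30, 40, 29, 27] -> [27, 29, 40, 30, 18, -8] -> [27, 29, 40, 30] -> 4
  [-1, -16, -18, -6] -> [-6, -18, -16, -1] -> [-6, -18, -16, -1] -> 4
  [30, -28, 38, 21, 20, 9, -26, -5] -> [-5, -26, 9, 20, 21, 38, -28, 30] -> [-5, -26, 9, 20] -> 4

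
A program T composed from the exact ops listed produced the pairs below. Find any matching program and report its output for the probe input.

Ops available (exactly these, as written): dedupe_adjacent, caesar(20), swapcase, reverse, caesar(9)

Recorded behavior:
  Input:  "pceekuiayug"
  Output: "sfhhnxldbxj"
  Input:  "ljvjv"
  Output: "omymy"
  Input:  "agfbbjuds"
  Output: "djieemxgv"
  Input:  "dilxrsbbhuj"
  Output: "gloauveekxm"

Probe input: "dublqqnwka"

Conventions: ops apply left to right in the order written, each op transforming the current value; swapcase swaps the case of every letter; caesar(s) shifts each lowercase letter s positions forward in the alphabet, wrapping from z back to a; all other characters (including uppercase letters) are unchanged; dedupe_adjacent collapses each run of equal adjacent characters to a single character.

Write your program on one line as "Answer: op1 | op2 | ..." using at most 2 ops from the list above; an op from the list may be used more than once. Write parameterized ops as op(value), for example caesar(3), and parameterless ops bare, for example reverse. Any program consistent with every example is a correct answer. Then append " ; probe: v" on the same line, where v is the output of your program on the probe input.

caesar(20) | caesar(9) ; probe: "gxeottqznd"

Check, running the answer program on each example:
  "pceekuiayug" -> "jwyyeocusoa" -> "sfhhnxldbxj"
  "ljvjv" -> "fdpdp" -> "omymy"
  "agfbbjuds" -> "uazvvdoxm" -> "djieemxgv"
  "dilxrsbbhuj" -> "xcfrlmvvbod" -> "gloauveekxm"
  probe: "dublqqnwka" -> "xovfkkhqeu" -> "gxeottqznd"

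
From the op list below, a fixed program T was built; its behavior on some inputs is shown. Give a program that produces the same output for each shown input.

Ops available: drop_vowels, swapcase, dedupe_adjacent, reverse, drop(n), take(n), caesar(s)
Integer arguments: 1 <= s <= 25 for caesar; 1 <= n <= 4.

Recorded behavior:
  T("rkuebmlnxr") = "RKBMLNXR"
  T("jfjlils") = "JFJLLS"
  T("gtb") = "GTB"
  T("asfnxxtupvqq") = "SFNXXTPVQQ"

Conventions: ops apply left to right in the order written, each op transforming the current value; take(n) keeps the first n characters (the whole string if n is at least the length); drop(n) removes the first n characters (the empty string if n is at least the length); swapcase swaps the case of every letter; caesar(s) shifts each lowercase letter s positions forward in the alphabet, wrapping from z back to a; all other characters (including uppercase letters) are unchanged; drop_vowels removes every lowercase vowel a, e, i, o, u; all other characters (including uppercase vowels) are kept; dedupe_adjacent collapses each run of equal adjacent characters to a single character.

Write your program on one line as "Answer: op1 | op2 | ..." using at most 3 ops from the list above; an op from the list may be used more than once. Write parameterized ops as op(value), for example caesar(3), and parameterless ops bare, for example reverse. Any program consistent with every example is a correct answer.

drop_vowels | swapcase

Check, running the answer program on each example:
  "rkuebmlnxr" -> "rkbmlnxr" -> "RKBMLNXR"
  "jfjlils" -> "jfjlls" -> "JFJLLS"
  "gtb" -> "gtb" -> "GTB"
  "asfnxxtupvqq" -> "sfnxxtpvqq" -> "SFNXXTPVQQ"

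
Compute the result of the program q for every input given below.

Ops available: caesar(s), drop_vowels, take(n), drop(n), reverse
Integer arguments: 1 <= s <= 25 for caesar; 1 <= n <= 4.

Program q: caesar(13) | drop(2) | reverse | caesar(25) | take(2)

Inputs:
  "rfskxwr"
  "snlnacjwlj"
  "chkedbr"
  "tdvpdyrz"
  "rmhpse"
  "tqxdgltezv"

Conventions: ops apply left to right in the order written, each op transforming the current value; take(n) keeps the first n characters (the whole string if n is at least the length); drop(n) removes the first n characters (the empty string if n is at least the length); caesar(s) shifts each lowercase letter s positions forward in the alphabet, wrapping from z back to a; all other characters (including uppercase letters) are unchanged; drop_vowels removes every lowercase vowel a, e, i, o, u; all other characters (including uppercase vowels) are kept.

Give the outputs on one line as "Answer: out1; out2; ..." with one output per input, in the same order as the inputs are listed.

"di"; "vx"; "dn"; "ld"; "qe"; "hl"

Execution, op by op:
  "rfskxwr" -> "esfxkje" -> "fxkje" -> "ejkxf" -> "dijwe" -> "di"
  "snlnacjwlj" -> "fayanpwjyw" -> "yanpwjyw" -> "wyjwpnay" -> "vxivomzx" -> "vx"
  "chkedbr" -> "puxrqoe" -> "xrqoe" -> "eoqrx" -> "dnpqw" -> "dn"
  "tdvpdyrz" -> "gqicqlem" -> "icqlem" -> "melqci" -> "ldkpbh" -> "ld"
  "rmhpse" -> "ezucfr" -> "ucfr" -> "rfcu" -> "qebt" -> "qe"
  "tqxdgltezv" -> "gdkqtygrmi" -> "kqtygrmi" -> "imrgytqk" -> "hlqfxspj" -> "hl"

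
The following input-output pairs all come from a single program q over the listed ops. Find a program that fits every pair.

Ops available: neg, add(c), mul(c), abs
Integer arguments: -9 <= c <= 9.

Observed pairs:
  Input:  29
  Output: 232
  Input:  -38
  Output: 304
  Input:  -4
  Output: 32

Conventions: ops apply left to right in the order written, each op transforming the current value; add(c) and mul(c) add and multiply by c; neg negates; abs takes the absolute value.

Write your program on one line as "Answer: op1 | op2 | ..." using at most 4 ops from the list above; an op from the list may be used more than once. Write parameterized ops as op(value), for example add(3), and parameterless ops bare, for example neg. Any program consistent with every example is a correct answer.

abs | neg | mul(-8)

Check, running the answer program on each example:
  29 -> 29 -> -29 -> 232
  -38 -> 38 -> -38 -> 304
  -4 -> 4 -> -4 -> 32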